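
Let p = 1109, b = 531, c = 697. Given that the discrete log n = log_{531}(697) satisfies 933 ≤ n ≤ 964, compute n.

960

Compute 531^933 mod 1109 = 140, then multiply by 531 repeatedly:
  531^933=140  531^934=37  531^935=794  531^936=194  531^937=986
  531^938=118  531^939=554  531^940=289  531^941=417  531^942=736
  531^943=448  531^944=562  531^945=101  531^946=399  531^947=50
  531^948=1043  531^949=442  531^950=703  531^951=669  531^952=359
  531^953=990  531^954=24  531^955=545  531^956=1055  531^957=160
  531^958=676  531^959=749  531^960=697
Found 697 at exponent 960.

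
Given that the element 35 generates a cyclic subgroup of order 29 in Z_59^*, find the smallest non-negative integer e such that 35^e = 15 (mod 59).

12

Successive powers of 35 modulo 59:
  35^0=1  35^1=35  35^2=45  35^3=41  35^4=19  35^5=16
  35^6=29  35^7=12  35^8=7  35^9=9  35^10=20  35^11=51
  35^12=15
So 35^12 ≡ 15 (mod 59), giving e = 12.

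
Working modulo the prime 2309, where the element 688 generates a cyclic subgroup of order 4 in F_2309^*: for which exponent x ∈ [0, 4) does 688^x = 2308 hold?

Successive powers of 688 modulo 2309:
  688^0=1  688^1=688  688^2=2308
So 688^2 ≡ 2308 (mod 2309), giving x = 2.

2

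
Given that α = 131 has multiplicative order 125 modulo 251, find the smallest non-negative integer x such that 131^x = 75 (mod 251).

Baby-step giant-step with m = ceil(sqrt(125)) = 12.
Baby table (131^j mod 251 for j=0..11):
  0:1  1:131  2:93  3:135  4:115  5:5  6:153  7:214
  8:173  9:73  10:25  11:12
Giant step factor: 131^(-12) ≡ 232 (mod 251).
Scan 75·232^i mod 251 for i = 0, 1, …:
  i=0: 75   i=1: 81   i=2: 218   i=3: 125
  i=4: 135
Match at i=4, j=3: x = 4·12 + 3 = 51.

51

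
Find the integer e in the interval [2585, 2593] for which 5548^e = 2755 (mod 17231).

Compute 5548^2585 mod 17231 = 6529, then multiply by 5548 repeatedly:
  5548^2585=6529  5548^2586=3330  5548^2587=3208  5548^2588=15592  5548^2589=4796
  5548^2590=3544  5548^2591=1541  5548^2592=2892  5548^2593=2755
Found 2755 at exponent 2593.

2593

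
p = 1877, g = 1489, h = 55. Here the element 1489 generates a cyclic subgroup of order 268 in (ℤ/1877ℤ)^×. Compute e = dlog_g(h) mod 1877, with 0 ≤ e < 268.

Baby-step giant-step with m = ceil(sqrt(268)) = 17.
Baby table (1489^j mod 1877 for j=0..16):
  0:1  1:1489  2:384  3:1168  4:1050  5:1786  6:1522  7:719
  8:701  9:177  10:773  11:396  12:266  13:27  14:786  15:983
  16:1504
Giant step factor: 1489^(-17) ≡ 1800 (mod 1877).
Scan 55·1800^i mod 1877 for i = 0, 1, …:
  i=0: 55   i=1: 1396   i=2: 1374   i=3: 1191
  i=4: 266
Match at i=4, j=12: e = 4·17 + 12 = 80.

80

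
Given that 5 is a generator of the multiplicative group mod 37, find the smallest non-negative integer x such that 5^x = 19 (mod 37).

Successive powers of 5 modulo 37:
  5^0=1  5^1=5  5^2=25  5^3=14  5^4=33  5^5=17
  5^6=11  5^7=18  5^8=16  5^9=6  5^10=30  5^11=2
  5^12=10  5^13=13  5^14=28  5^15=29  5^16=34  5^17=22
  5^18=36  5^19=32  5^20=12  5^21=23  5^22=4  5^23=20
  5^24=26  5^25=19
So 5^25 ≡ 19 (mod 37), giving x = 25.

25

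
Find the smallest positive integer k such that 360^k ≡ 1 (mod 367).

The order of 360 must divide p − 1 = 366 = 2 · 3 · 61.
Divisors: 1, 2, 3, 6, 61, 122, 183, 366.
Check each in increasing order: 360^1 ≡ 360;  360^2 ≡ 49;  360^3 ≡ 24;  360^6 ≡ 209;  360^61 ≡ 366;  360^122 ≡ 1.
Smallest exponent giving 1 is 122.

122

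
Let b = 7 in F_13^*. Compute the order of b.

The order of 7 must divide p − 1 = 12 = 2^2 · 3.
Divisors: 1, 2, 3, 4, 6, 12.
Check each in increasing order: 7^1 ≡ 7;  7^2 ≡ 10;  7^3 ≡ 5;  7^4 ≡ 9;  7^6 ≡ 12;  7^12 ≡ 1.
Smallest exponent giving 1 is 12.

12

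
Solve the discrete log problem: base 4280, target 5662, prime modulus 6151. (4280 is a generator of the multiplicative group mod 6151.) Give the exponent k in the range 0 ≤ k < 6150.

Baby-step giant-step with m = ceil(sqrt(6150)) = 79.
Baby table (4280^j mod 6151 for j=0..78):
  0:1  1:4280  2:722  3:2358  4:4600  5:4800  6:5811  7:2587
  8:560  9:4061  10:4505  11:4166  12:4882  13:13  14:281  15:3235
  16:6050  17:4441  18:890  19:1731  20:2876  21:1129  22:3585  23:3206
  24:4950  25:1956  26:169  27:3653  28:5149  29:4838  30:2374  31:5419
  32:4050  33:482  34:2375  35:3548  36:4772  37:2840  38:824  39:2197
  40:4432  41:5427  42:1384  43:107  44:2786  45:3442  46:115  47:120
  48:3067  49:526  50:14  51:4561  52:3957  53:2257  54:2890  55:5690
  56:1391  57:5463  58:1689  59:1495  60:1560  61:2965  62:687  63:182
  64:3934  65:2233  66:4737  67:664  68:158  69:5781  70:3358  71:3504
  72:982  73:1827  74:1639  75:2780  76:2366  77:1934  78:4425
Giant step factor: 4280^(-79) ≡ 3552 (mod 6151).
Scan 5662·3552^i mod 6151 for i = 0, 1, …:
  i=0: 5662   i=1: 3805   i=2: 1613   i=3: 2795
  i=4: 126   i=5: 4680   i=6: 3358
Match at i=6, j=70: k = 6·79 + 70 = 544.

544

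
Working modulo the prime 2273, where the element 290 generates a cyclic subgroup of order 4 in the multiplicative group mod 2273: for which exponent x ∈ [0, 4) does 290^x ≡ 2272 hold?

Successive powers of 290 modulo 2273:
  290^0=1  290^1=290  290^2=2272
So 290^2 ≡ 2272 (mod 2273), giving x = 2.

2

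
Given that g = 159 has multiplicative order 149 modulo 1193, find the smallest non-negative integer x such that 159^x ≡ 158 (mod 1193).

93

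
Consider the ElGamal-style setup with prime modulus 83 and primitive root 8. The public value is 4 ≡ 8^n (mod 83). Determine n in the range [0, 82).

28

Successive powers of 8 modulo 83:
  8^0=1  8^1=8  8^2=64  8^3=14  8^4=29  8^5=66
  8^6=30  8^7=74  8^8=11  8^9=5  8^10=40  8^11=71
  8^12=70  8^13=62  8^14=81  8^15=67  8^16=38  8^17=55
  8^18=25  8^19=34  8^20=23  8^21=18  8^22=61  8^23=73
  8^24=3  8^25=24  8^26=26  8^27=42  8^28=4
So 8^28 ≡ 4 (mod 83), giving n = 28.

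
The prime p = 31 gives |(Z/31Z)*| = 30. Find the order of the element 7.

15

The order of 7 must divide p − 1 = 30 = 2 · 3 · 5.
Divisors: 1, 2, 3, 5, 6, 10, 15, 30.
Check each in increasing order: 7^1 ≡ 7;  7^2 ≡ 18;  7^3 ≡ 2;  7^5 ≡ 5;  7^6 ≡ 4;  7^10 ≡ 25;  7^15 ≡ 1.
Smallest exponent giving 1 is 15.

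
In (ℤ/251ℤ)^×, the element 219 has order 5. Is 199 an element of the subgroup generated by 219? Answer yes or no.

no

⟨219⟩ has order 5; its elements mod 251 are {1, 20, 113, 149, 219}.
199 is not in this set.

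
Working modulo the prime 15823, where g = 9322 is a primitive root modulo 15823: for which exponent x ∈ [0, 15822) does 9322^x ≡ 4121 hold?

4936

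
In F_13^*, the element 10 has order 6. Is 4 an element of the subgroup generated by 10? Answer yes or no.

4 ∈ ⟨10⟩ iff 4^6 ≡ 1 (mod 13), since |⟨10⟩| = 6.
4^6 mod 13 = 1.
Since 1 = 1, 4 lies in the subgroup.

yes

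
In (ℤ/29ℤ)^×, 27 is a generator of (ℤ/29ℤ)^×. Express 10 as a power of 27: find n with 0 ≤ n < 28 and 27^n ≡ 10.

9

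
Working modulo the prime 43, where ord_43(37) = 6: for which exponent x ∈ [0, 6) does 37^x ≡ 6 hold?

Successive powers of 37 modulo 43:
  37^0=1  37^1=37  37^2=36  37^3=42  37^4=6
So 37^4 ≡ 6 (mod 43), giving x = 4.

4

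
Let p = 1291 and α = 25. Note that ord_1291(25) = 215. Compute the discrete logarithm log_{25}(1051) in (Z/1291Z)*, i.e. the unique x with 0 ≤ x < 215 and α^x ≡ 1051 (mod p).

12

Baby-step giant-step with m = ceil(sqrt(215)) = 15.
Baby table (25^j mod 1291 for j=0..14):
  0:1  1:25  2:625  3:133  4:743  5:501  6:906  7:703
  8:792  9:435  10:547  11:765  12:1051  13:455  14:1047
Giant step factor: 25^(-15) ≡ 1251 (mod 1291).
Scan 1051·1251^i mod 1291 for i = 0, 1, …:
  i=0: 1051
Match at i=0, j=12: x = 0·15 + 12 = 12.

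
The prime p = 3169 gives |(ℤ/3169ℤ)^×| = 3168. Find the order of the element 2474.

The order of 2474 must divide p − 1 = 3168 = 2^5 · 3^2 · 11.
Divisors: 1, 2, 3, 4, 6, 8, 9, 11, 12, 16, 18, 22, 24, 32, 33, 36, 44, 48, 66, 72, 88, 96, 99, 132, 144, 176, 198, 264, 288, 352, 396, 528, 792, 1056, 1584, 3168.
Check each in increasing order: 2474^1 ≡ 2474;  2474^2 ≡ 1337;  2474^3 ≡ 2471;  2474^4 ≡ 253;  2474^6 ≡ 2347;  2474^8 ≡ 629;  2474^9 ≡ 167;  2474^11 ≡ 1449;  2474^12 ≡ 687;  2474^16 ≡ 2685;  2474^18 ≡ 2537;  2474^22 ≡ 1723;  2474^24 ≡ 2957;  2474^32 ≡ 2919;  2474^33 ≡ 2624;  2474^36 ≡ 130;  2474^44 ≡ 2545;  2474^48 ≡ 578;  2474^66 ≡ 2308;  2474^72 ≡ 1055;  2474^88 ≡ 2758;  2474^96 ≡ 1339;  2474^99 ≡ 233;  2474^132 ≡ 2944;  2474^144 ≡ 706;  2474^176 ≡ 964;  2474^198 ≡ 416;  2474^264 ≡ 3090;  2474^288 ≡ 903;  2474^352 ≡ 779;  2474^396 ≡ 1930;  2474^528 ≡ 3072;  2474^792 ≡ 1325;  2474^1056 ≡ 3071;  2474^1584 ≡ 3168;  2474^3168 ≡ 1.
Smallest exponent giving 1 is 3168.

3168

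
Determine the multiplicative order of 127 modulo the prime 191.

190

The order of 127 must divide p − 1 = 190 = 2 · 5 · 19.
Divisors: 1, 2, 5, 10, 19, 38, 95, 190.
Check each in increasing order: 127^1 ≡ 127;  127^2 ≡ 85;  127^5 ≡ 11;  127^10 ≡ 121;  127^19 ≡ 7;  127^38 ≡ 49;  127^95 ≡ 190;  127^190 ≡ 1.
Smallest exponent giving 1 is 190.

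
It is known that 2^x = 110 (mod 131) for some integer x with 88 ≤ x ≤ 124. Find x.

103

Compute 2^88 mod 131 = 108, then multiply by 2 repeatedly:
  2^88=108  2^89=85  2^90=39  2^91=78  2^92=25
  2^93=50  2^94=100  2^95=69  2^96=7  2^97=14
  2^98=28  2^99=56  2^100=112  2^101=93  2^102=55
  2^103=110
Found 110 at exponent 103.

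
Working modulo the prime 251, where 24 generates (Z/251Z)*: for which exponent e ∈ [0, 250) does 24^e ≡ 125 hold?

Baby-step giant-step with m = ceil(sqrt(250)) = 16.
Baby table (24^j mod 251 for j=0..15):
  0:1  1:24  2:74  3:19  4:205  5:151  6:110  7:130
  8:108  9:82  10:211  11:44  12:52  13:244  14:83  15:235
Giant step factor: 24^(-16) ≡ 117 (mod 251).
Scan 125·117^i mod 251 for i = 0, 1, …:
  i=0: 125   i=1: 67   i=2: 58   i=3: 9
  i=4: 49   i=5: 211
Match at i=5, j=10: e = 5·16 + 10 = 90.

90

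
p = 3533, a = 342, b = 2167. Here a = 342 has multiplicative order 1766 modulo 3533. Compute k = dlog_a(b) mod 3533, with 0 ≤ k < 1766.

Baby-step giant-step with m = ceil(sqrt(1766)) = 43.
Baby table (342^j mod 3533 for j=0..42):
  0:1  1:342  2:375  3:1062  4:2838  5:2554  6:817  7:307
  8:2537  9:2069  10:998  11:2148  12:3285  13:3509  14:2391  15:1599
  16:2776  17:2548  18:2298  19:1590  20:3231  21:2706  22:3339  23:779
  24:1443  25:2419  26:576  27:2677  28:487  29:503  30:2442  31:1376
  32:703  33:182  34:2183  35:1123  36:2502  37:698  38:2005  39:308
  40:2879  41:2444  42:2060
Giant step factor: 342^(-43) ≡ 2237 (mod 3533).
Scan 2167·2237^i mod 3533 for i = 0, 1, …:
  i=0: 2167   i=1: 303   i=2: 3008   i=3: 2064
  i=4: 3070   i=5: 2971   i=6: 554   i=7: 2748
  i=8: 3389   i=9: 2908     …   i=32: 3183
  i=33: 1376
Match at i=33, j=31: k = 33·43 + 31 = 1450.

1450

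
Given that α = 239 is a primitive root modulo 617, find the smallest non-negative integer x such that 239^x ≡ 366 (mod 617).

570

Baby-step giant-step with m = ceil(sqrt(616)) = 25.
Baby table (239^j mod 617 for j=0..24):
  0:1  1:239  2:357  3:177  4:347  5:255  6:479  7:336
  8:94  9:254  10:240  11:596  12:534  13:524  14:602  15:117
  16:198  17:430  18:348  19:494  20:219  21:513  22:441  23:509
  24:102
Giant step factor: 239^(-25) ≡ 190 (mod 617).
Scan 366·190^i mod 617 for i = 0, 1, …:
  i=0: 366   i=1: 436   i=2: 162   i=3: 547
  i=4: 274   i=5: 232   i=6: 273   i=7: 42
  i=8: 576   i=9: 231     …   i=21: 498
  i=22: 219
Match at i=22, j=20: x = 22·25 + 20 = 570.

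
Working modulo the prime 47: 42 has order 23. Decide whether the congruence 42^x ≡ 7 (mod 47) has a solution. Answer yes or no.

yes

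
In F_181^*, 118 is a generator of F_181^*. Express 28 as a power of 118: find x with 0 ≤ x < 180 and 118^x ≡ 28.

161

Baby-step giant-step with m = ceil(sqrt(180)) = 14.
Baby table (118^j mod 181 for j=0..13):
  0:1  1:118  2:168  3:95  4:169  5:32  6:156  7:127
  8:144  9:159  10:119  11:105  12:82  13:83
Giant step factor: 118^(-14) ≡ 172 (mod 181).
Scan 28·172^i mod 181 for i = 0, 1, …:
  i=0: 28   i=1: 110   i=2: 96   i=3: 41
  i=4: 174   i=5: 63   i=6: 157   i=7: 35
  i=8: 47   i=9: 120   i=10: 6   i=11: 127
Match at i=11, j=7: x = 11·14 + 7 = 161.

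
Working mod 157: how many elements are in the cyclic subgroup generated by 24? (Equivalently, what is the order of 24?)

The order of 24 must divide p − 1 = 156 = 2^2 · 3 · 13.
Divisors: 1, 2, 3, 4, 6, 12, 13, 26, 39, 52, 78, 156.
Check each in increasing order: 24^1 ≡ 24;  24^2 ≡ 105;  24^3 ≡ 8;  24^4 ≡ 35;  24^6 ≡ 64;  24^12 ≡ 14;  24^13 ≡ 22;  24^26 ≡ 13;  24^39 ≡ 129;  24^52 ≡ 12;  24^78 ≡ 156;  24^156 ≡ 1.
Smallest exponent giving 1 is 156.

156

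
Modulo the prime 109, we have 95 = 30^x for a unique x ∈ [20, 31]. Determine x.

23

Compute 30^20 mod 109 = 89, then multiply by 30 repeatedly:
  30^20=89  30^21=54  30^22=94  30^23=95
Found 95 at exponent 23.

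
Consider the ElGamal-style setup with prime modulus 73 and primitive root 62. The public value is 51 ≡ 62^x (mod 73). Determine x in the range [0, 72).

9

Successive powers of 62 modulo 73:
  62^0=1  62^1=62  62^2=48  62^3=56  62^4=41  62^5=60
  62^6=70  62^7=33  62^8=2  62^9=51
So 62^9 ≡ 51 (mod 73), giving x = 9.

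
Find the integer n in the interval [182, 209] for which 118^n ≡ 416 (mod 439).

Compute 118^182 mod 439 = 372, then multiply by 118 repeatedly:
  118^182=372  118^183=435  118^184=406  118^185=57  118^186=141
  118^187=395  118^188=76  118^189=188  118^190=234  118^191=394
  118^192=397  118^193=312  118^194=379  118^195=383  118^196=416
Found 416 at exponent 196.

196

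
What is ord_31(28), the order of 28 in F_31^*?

15

The order of 28 must divide p − 1 = 30 = 2 · 3 · 5.
Divisors: 1, 2, 3, 5, 6, 10, 15, 30.
Check each in increasing order: 28^1 ≡ 28;  28^2 ≡ 9;  28^3 ≡ 4;  28^5 ≡ 5;  28^6 ≡ 16;  28^10 ≡ 25;  28^15 ≡ 1.
Smallest exponent giving 1 is 15.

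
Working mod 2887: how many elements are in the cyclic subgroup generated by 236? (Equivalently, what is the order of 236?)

The order of 236 must divide p − 1 = 2886 = 2 · 3 · 13 · 37.
Divisors: 1, 2, 3, 6, 13, 26, 37, 39, 74, 78, 111, 222, 481, 962, 1443, 2886.
Check each in increasing order: 236^1 ≡ 236;  236^2 ≡ 843;  236^3 ≡ 2632;  236^6 ≡ 1511;  236^13 ≡ 1311;  236^26 ≡ 956;  236^37 ≡ 2884;  236^39 ≡ 358;  236^74 ≡ 9;  236^78 ≡ 1136;  236^111 ≡ 2860;  236^222 ≡ 729;  236^481 ≡ 2188;  236^962 ≡ 698;  236^1443 ≡ 1.
Smallest exponent giving 1 is 1443.

1443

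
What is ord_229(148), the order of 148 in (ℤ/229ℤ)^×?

The order of 148 must divide p − 1 = 228 = 2^2 · 3 · 19.
Divisors: 1, 2, 3, 4, 6, 12, 19, 38, 57, 76, 114, 228.
Check each in increasing order: 148^1 ≡ 148;  148^2 ≡ 149;  148^3 ≡ 68;  148^4 ≡ 217;  148^6 ≡ 44;  148^12 ≡ 104;  148^19 ≡ 95;  148^38 ≡ 94;  148^57 ≡ 228;  148^76 ≡ 134;  148^114 ≡ 1.
Smallest exponent giving 1 is 114.

114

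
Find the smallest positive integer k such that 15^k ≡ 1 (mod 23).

The order of 15 must divide p − 1 = 22 = 2 · 11.
Divisors: 1, 2, 11, 22.
Check each in increasing order: 15^1 ≡ 15;  15^2 ≡ 18;  15^11 ≡ 22;  15^22 ≡ 1.
Smallest exponent giving 1 is 22.

22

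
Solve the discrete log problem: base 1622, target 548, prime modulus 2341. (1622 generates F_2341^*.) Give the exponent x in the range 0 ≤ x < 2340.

2127

Baby-step giant-step with m = ceil(sqrt(2340)) = 49.
Baby table (1622^j mod 2341 for j=0..48):
  0:1  1:1622  2:1941  3:1998  4:812  5:1422  6:599  7:63
  8:1523  9:551  10:1801  11:1995  12:628  13:281  14:1628  15:2309
  16:1939  17:1095  18:1612  19:2108  20:1316  21:1901  22:325  23:425
  24:1096  25:893  26:1708  27:973  28:372  29:1747  30:1024  31:1159
  32:75  33:2259  34:433  35:26  36:34  37:1305  38:446  39:43
  40:1857  41:1528  42:1638  43:2142  44:280  45:6  46:368  47:2282
  48:283
Giant step factor: 1622^(-49) ≡ 1343 (mod 2341).
Scan 548·1343^i mod 2341 for i = 0, 1, …:
  i=0: 548   i=1: 890   i=2: 1360   i=3: 500
  i=4: 1974   i=5: 1070   i=6: 1977   i=7: 417
  i=8: 532   i=9: 471     …   i=42: 1894
  i=43: 1316
Match at i=43, j=20: x = 43·49 + 20 = 2127.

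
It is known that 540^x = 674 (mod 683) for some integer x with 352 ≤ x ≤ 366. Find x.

363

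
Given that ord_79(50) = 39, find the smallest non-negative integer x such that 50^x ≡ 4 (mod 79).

22

Successive powers of 50 modulo 79:
  50^0=1  50^1=50  50^2=51  50^3=22  50^4=73  50^5=16
  50^6=10  50^7=26  50^8=36  50^9=62  50^10=19  50^11=2
  50^12=21  50^13=23  50^14=44  50^15=67  50^16=32  50^17=20
  50^18=52  50^19=72  50^20=45  50^21=38  50^22=4
So 50^22 ≡ 4 (mod 79), giving x = 22.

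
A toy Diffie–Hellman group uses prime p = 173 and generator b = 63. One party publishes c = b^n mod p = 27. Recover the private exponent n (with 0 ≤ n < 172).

Baby-step giant-step with m = ceil(sqrt(172)) = 14.
Baby table (63^j mod 173 for j=0..13):
  0:1  1:63  2:163  3:62  4:100  5:72  6:38  7:145
  8:139  9:107  10:167  11:141  12:60  13:147
Giant step factor: 63^(-14) ≡ 126 (mod 173).
Scan 27·126^i mod 173 for i = 0, 1, …:
  i=0: 27   i=1: 115   i=2: 131   i=3: 71
  i=4: 123   i=5: 101   i=6: 97   i=7: 112
  i=8: 99   i=9: 18   i=10: 19   i=11: 145
Match at i=11, j=7: n = 11·14 + 7 = 161.

161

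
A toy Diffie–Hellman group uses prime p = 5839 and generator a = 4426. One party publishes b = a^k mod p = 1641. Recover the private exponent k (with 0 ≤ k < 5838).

Baby-step giant-step with m = ceil(sqrt(5838)) = 77.
Baby table (4426^j mod 5839 for j=0..76):
  0:1  1:4426  2:5470  3:1726  4:1864  5:5396  6:1186  7:5814
  8:291  9:3386  10:3562  11:112  12:5236  13:5384  14:625  15:4403
  16:2935  17:4374  18:3039  19:3397  20:5536  21:1892  22:866  23:2532
  24:1591  25:5771  26:2660  27:1736  28:5251  29:1706  30:929  31:1098
  32:1700  33:3568  34:3312  35:3022  36:4062  37:131  38:1745  39:4212
  40:4224  41:4785  42:357  43:3552  44:2564  45:3087  46:5641  47:5341
  48:2994  49:2753  50:4624  51:129  52:4571  53:4950  54:772  55:1057
  56:1243  57:1180  58:2614  59:2505  60:4708  61:4056  62:2770  63:3959
  64:5534  65:4718  66:1604  67:4919  68:3702  69:818  70:288  71:1786
  72:4669  73:773  74:5483  75:874  76:2906
Giant step factor: 4426^(-77) ≡ 4346 (mod 5839).
Scan 1641·4346^i mod 5839 for i = 0, 1, …:
  i=0: 1641   i=1: 2367   i=2: 4503   i=3: 3549
  i=4: 3155   i=5: 1658   i=6: 342   i=7: 3226
  i=8: 757   i=9: 2565     …   i=33: 1702
  i=34: 4718
Match at i=34, j=65: k = 34·77 + 65 = 2683.

2683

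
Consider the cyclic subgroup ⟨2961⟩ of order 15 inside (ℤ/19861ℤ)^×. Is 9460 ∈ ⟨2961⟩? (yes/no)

⟨2961⟩ has order 15; its elements mod 19861 are {1, 2961, 6291, 6967, 8820, 9574, 11482, 13569, 14847, 16031, 16055, 16724, 17894, 18666, 18867}.
9460 is not in this set.

no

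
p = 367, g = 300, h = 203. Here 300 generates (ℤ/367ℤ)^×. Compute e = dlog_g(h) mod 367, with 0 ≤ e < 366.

Baby-step giant-step with m = ceil(sqrt(366)) = 20.
Baby table (300^j mod 367 for j=0..19):
  0:1  1:300  2:85  3:177  4:252  5:365  6:134  7:197
  8:13  9:230  10:4  11:99  12:340  13:341  14:274  15:359
  16:169  17:54  18:52  19:186
Giant step factor: 300^(-20) ≡ 23 (mod 367).
Scan 203·23^i mod 367 for i = 0, 1, …:
  i=0: 203   i=1: 265   i=2: 223   i=3: 358
  i=4: 160   i=5: 10   i=6: 230
Match at i=6, j=9: e = 6·20 + 9 = 129.

129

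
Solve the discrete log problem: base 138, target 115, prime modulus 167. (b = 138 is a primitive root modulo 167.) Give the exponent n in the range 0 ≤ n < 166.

56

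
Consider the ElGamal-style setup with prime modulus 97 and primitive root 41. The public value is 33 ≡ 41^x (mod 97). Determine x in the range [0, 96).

Successive powers of 41 modulo 97:
  41^0=1  41^1=41  41^2=32  41^3=51  41^4=54  41^5=80
  41^6=79  41^7=38  41^8=6  41^9=52  41^10=95  41^11=15
  41^12=33
So 41^12 ≡ 33 (mod 97), giving x = 12.

12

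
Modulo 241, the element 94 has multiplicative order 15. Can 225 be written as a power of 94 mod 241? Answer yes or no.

⟨94⟩ has order 15; its elements mod 241 are {1, 15, 24, 54, 87, 91, 94, 98, 100, 119, 160, 183, 205, 225, 231}.
225 is in this set.

yes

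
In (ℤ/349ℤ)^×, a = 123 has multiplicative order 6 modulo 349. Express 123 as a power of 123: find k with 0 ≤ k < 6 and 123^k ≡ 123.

1

Successive powers of 123 modulo 349:
  123^0=1  123^1=123
So 123^1 ≡ 123 (mod 349), giving k = 1.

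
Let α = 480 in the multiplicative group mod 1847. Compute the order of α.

1846

The order of 480 must divide p − 1 = 1846 = 2 · 13 · 71.
Divisors: 1, 2, 13, 26, 71, 142, 923, 1846.
Check each in increasing order: 480^1 ≡ 480;  480^2 ≡ 1372;  480^13 ≡ 517;  480^26 ≡ 1321;  480^71 ≡ 1329;  480^142 ≡ 509;  480^923 ≡ 1846;  480^1846 ≡ 1.
Smallest exponent giving 1 is 1846.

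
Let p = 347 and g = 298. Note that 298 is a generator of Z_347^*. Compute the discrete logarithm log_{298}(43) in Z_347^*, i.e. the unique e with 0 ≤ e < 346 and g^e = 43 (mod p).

Baby-step giant-step with m = ceil(sqrt(346)) = 19.
Baby table (298^j mod 347 for j=0..18):
  0:1  1:298  2:319  3:331  4:90  5:101  6:256  7:295
  8:119  9:68  10:138  11:178  12:300  13:221  14:275  15:58
  16:281  17:111  18:113
Giant step factor: 298^(-19) ≡ 162 (mod 347).
Scan 43·162^i mod 347 for i = 0, 1, …:
  i=0: 43   i=1: 26   i=2: 48   i=3: 142
  i=4: 102   i=5: 215   i=6: 130   i=7: 240
  i=8: 16   i=9: 163     …   i=16: 127
  i=17: 101
Match at i=17, j=5: e = 17·19 + 5 = 328.

328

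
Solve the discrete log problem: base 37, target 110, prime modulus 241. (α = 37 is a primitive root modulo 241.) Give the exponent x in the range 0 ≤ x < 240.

41

Baby-step giant-step with m = ceil(sqrt(240)) = 16.
Baby table (37^j mod 241 for j=0..15):
  0:1  1:37  2:164  3:43  4:145  5:63  6:162  7:210
  8:58  9:218  10:113  11:84  12:216  13:39  14:238  15:130
Giant step factor: 37^(-16) ≡ 24 (mod 241).
Scan 110·24^i mod 241 for i = 0, 1, …:
  i=0: 110   i=1: 230   i=2: 218
Match at i=2, j=9: x = 2·16 + 9 = 41.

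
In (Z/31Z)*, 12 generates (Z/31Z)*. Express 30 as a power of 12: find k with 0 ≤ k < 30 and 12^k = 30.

Successive powers of 12 modulo 31:
  12^0=1  12^1=12  12^2=20  12^3=23  12^4=28  12^5=26
  12^6=2  12^7=24  12^8=9  12^9=15  12^10=25  12^11=21
  12^12=4  12^13=17  12^14=18  12^15=30
So 12^15 ≡ 30 (mod 31), giving k = 15.

15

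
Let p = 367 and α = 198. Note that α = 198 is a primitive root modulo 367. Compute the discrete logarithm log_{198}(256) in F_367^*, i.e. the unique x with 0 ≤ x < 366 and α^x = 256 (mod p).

Baby-step giant-step with m = ceil(sqrt(366)) = 20.
Baby table (198^j mod 367 for j=0..19):
  0:1  1:198  2:302  3:342  4:188  5:157  6:258  7:71
  8:112  9:156  10:60  11:136  12:137  13:335  14:270  15:245
  16:66  17:223  18:114  19:185
Giant step factor: 198^(-20) ≡ 173 (mod 367).
Scan 256·173^i mod 367 for i = 0, 1, …:
  i=0: 256   i=1: 248   i=2: 332   i=3: 184
  i=4: 270
Match at i=4, j=14: x = 4·20 + 14 = 94.

94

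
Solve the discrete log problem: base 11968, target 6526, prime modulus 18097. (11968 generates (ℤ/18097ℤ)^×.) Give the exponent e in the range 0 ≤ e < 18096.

Baby-step giant-step with m = ceil(sqrt(18096)) = 135.
Baby table (11968^j mod 18097 for j=0..134):
  0:1  1:11968  2:13366  3:4905  4:14469  5:12896  6:8112  7:12108
  8:5865  9:12154  10:13483  11:11692  12:3852  13:7677  14:17964  15:792
  16:13925  17:17224  18:12002  19:4047  20:6924  21:269  22:16223  23:12248
  24:16461  25:1306  26:12497  27:10488  28:17689  29:3246  30:11966  31:7527
  32:14367  33:4659  34:2055  35:417  36:13981  37:17843  38:424  39:7272
  40:2823  41:16662  42:18070  43:2610  44:1058  45:12341  46:7471  47:13748
  48:16237  49:16927  50:4518  51:15685  52:15996  53:10062  54:4578  55:9885
  56:3591  57:14810  58:4062  59:5474  60:1692  61:17410  62:12119  63:10834
  64:14404  65:13147  66:7978  67:932  68:6424  69:6376  70:11016  71:2843
  72:2664  73:13935  74:10225  75:886  76:16903  77:6838  78:2550  79:6858
  80:6649  81:2723  82:14264  83:2551  84:729  85:1918  86:7628  87:10636
  88:15447  89:8841  90:14026  91:13493  92:4693  93:10833  94:2436  95:17878
  96:3073  97:4560  98:11625  99:16361  100:17005  101:15075  102:8607  103:452
  104:16630  105:15131  106:9226  107:6971  108:1758  109:11030  110:7522  111:8818
  112:10217  113:13724  114:460  115:3792  116:13477  117:12272  118:14141  119:14441
  120:3538  121:13901  122:1447  123:16964  124:13006  125:3511  126:16511  127:2505
  128:11208  129:2380  130:17259  131:14651  132:1335  133:15726  134:18065
Giant step factor: 11968^(-135) ≡ 899 (mod 18097).
Scan 6526·899^i mod 18097 for i = 0, 1, …:
  i=0: 6526   i=1: 3446   i=2: 3367   i=3: 4734
  i=4: 3071   i=5: 10085   i=6: 17915   i=7: 17352
  i=8: 17931   i=9: 13639     …   i=67: 3563
  i=68: 18065
Match at i=68, j=134: e = 68·135 + 134 = 9314.

9314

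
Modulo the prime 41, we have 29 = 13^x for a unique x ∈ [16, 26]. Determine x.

Compute 13^16 mod 41 = 18, then multiply by 13 repeatedly:
  13^16=18  13^17=29
Found 29 at exponent 17.

17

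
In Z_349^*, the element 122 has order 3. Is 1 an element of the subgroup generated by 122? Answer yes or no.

yes

⟨122⟩ has order 3; its elements mod 349 are {1, 122, 226}.
1 is in this set.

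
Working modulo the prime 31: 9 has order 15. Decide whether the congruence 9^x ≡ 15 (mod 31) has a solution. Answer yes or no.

no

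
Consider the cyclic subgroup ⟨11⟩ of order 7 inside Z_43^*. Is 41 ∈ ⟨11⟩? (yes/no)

yes

41 ∈ ⟨11⟩ iff 41^7 ≡ 1 (mod 43), since |⟨11⟩| = 7.
41^7 mod 43 = 1.
Since 1 = 1, 41 lies in the subgroup.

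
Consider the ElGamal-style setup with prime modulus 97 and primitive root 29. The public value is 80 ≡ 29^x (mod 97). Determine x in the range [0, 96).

77

Baby-step giant-step with m = ceil(sqrt(96)) = 10.
Baby table (29^j mod 97 for j=0..9):
  0:1  1:29  2:65  3:42  4:54  5:14  6:18  7:37
  8:6  9:77
Giant step factor: 29^(-10) ≡ 49 (mod 97).
Scan 80·49^i mod 97 for i = 0, 1, …:
  i=0: 80   i=1: 40   i=2: 20   i=3: 10
  i=4: 5   i=5: 51   i=6: 74   i=7: 37
Match at i=7, j=7: x = 7·10 + 7 = 77.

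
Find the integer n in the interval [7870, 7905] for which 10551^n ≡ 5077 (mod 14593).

Compute 10551^7870 mod 14593 = 607, then multiply by 10551 repeatedly:
  10551^7870=607  10551^7871=12723  10551^7872=13959  10551^7873=8853  10551^7874=12803
  10551^7875=11645  10551^7876=7928  10551^7877=1252  10551^7878=3187  10551^7879=3765
  10551^7880=2369  10551^7881=12103  10551^7882=10003  10551^7883=5077
Found 5077 at exponent 7883.

7883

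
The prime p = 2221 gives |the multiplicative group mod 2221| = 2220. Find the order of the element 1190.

1110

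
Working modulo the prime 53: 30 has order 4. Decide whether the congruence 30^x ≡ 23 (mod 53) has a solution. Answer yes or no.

⟨30⟩ has order 4; its elements mod 53 are {1, 23, 30, 52}.
23 is in this set.

yes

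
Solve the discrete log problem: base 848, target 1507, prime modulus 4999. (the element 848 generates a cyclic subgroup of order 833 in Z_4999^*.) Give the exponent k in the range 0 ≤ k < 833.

157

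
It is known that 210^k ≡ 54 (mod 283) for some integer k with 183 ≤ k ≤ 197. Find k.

186

Compute 210^183 mod 283 = 142, then multiply by 210 repeatedly:
  210^183=142  210^184=105  210^185=259  210^186=54
Found 54 at exponent 186.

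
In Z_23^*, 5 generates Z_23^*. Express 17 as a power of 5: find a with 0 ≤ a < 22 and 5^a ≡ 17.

Successive powers of 5 modulo 23:
  5^0=1  5^1=5  5^2=2  5^3=10  5^4=4  5^5=20
  5^6=8  5^7=17
So 5^7 ≡ 17 (mod 23), giving a = 7.

7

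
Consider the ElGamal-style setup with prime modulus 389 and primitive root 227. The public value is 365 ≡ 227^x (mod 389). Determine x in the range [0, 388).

220

Baby-step giant-step with m = ceil(sqrt(388)) = 20.
Baby table (227^j mod 389 for j=0..19):
  0:1  1:227  2:181  3:242  4:85  5:234  6:214  7:342
  8:223  9:51  10:296  11:284  12:283  13:56  14:264  15:22
  16:326  17:92  18:267  19:314
Giant step factor: 227^(-20) ≡ 171 (mod 389).
Scan 365·171^i mod 389 for i = 0, 1, …:
  i=0: 365   i=1: 175   i=2: 361   i=3: 269
  i=4: 97   i=5: 249   i=6: 178   i=7: 96
  i=8: 78   i=9: 112   i=10: 91   i=11: 1
Match at i=11, j=0: x = 11·20 + 0 = 220.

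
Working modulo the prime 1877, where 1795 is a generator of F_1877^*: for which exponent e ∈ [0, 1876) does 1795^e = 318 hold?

Baby-step giant-step with m = ceil(sqrt(1876)) = 44.
Baby table (1795^j mod 1877 for j=0..43):
  0:1  1:1795  2:1093  3:470  4:877  5:1289  6:1291  7:1127
  8:1436  9:499  10:376  11:1077  12:1782  13:282  14:1277  15:398
  16:1150  17:1427  18:1237  19:1801  20:601  21:1397  22:1820  23:920
  24:1517  25:1365  26:690  27:1607  28:1493  29:1456  30:736  31:1589
  32:1092  33:552  34:1661  35:819  36:414  37:1715  38:145  39:1249
  40:817  41:578  42:1406  43:1082
Giant step factor: 1795^(-44) ≡ 420 (mod 1877).
Scan 318·420^i mod 1877 for i = 0, 1, …:
  i=0: 318   i=1: 293   i=2: 1055   i=3: 128
  i=4: 1204   i=5: 767   i=6: 1173   i=7: 886
  i=8: 474   i=9: 118     …   i=19: 116
  i=20: 1795
Match at i=20, j=1: e = 20·44 + 1 = 881.

881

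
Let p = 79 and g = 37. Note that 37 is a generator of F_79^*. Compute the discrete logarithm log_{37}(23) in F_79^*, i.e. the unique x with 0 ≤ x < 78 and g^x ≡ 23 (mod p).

26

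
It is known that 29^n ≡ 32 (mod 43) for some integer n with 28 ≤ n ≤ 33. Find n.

Compute 29^28 mod 43 = 36, then multiply by 29 repeatedly:
  29^28=36  29^29=12  29^30=4  29^31=30  29^32=10
  29^33=32
Found 32 at exponent 33.

33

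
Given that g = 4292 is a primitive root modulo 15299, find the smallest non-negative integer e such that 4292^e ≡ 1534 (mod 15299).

Baby-step giant-step with m = ceil(sqrt(15298)) = 124.
Baby table (4292^j mod 15299 for j=0..123):
  0:1  1:4292  2:1268  3:11111  4:1429  5:13668  6:6690  7:12556
  8:7274  9:10048  10:13434  11:12096  12:6525  13:8130  14:12240  15:12613
  16:7134  17:5829  18:4203  19:1755  20:5352  21:6985  22:8879  23:14158
  24:13807  25:6617  26:5220  27:6504  28:9792  29:911  30:8767  31:7723
  32:9482  33:1404  34:13461  35:5588  36:10163  37:2147  38:4926  39:14473
  40:4176  41:8263  42:1714  43:12968  44:894  45:12298  46:1466  47:4183
  48:7709  49:10590  50:14250  51:10897  52:881  53:2399  54:281  55:12730
  56:4431  57:1195  58:3775  59:659  60:13412  61:9466  62:9227  63:8472
  64:11400  65:2598  66:12944  67:4979  68:12464  69:10184  70:485  71:956
  72:3020  73:3587  74:4610  75:4513  76:1262  77:658  78:9120  79:8198
  80:13415  81:7043  82:13031  83:11207  84:388  85:13004  86:2416  87:12049
  88:3688  89:9730  90:10189  91:6646  92:7296  93:12678  94:10732  95:11754
  96:7365  97:2846  98:6430  99:13463  100:14172  101:12699  102:9070  103:7784
  104:11211  105:2257  106:2777  107:963  108:2466  109:12463  110:5892  111:14516
  112:5144  113:1591  114:5218  115:13219  116:7256  117:9287  118:5909  119:10985
  120:11401  121:6890  122:14212  123:791
Giant step factor: 4292^(-124) ≡ 12459 (mod 15299).
Scan 1534·12459^i mod 15299 for i = 0, 1, …:
  i=0: 1534   i=1: 3655   i=2: 7821   i=3: 2508
  i=4: 6614   i=5: 3412   i=6: 9486   i=7: 1299
  i=8: 13198   i=9: 230     …   i=42: 5740
  i=43: 7134
Match at i=43, j=16: e = 43·124 + 16 = 5348.

5348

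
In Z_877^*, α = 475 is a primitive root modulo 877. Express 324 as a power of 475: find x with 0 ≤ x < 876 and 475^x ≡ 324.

10

Baby-step giant-step with m = ceil(sqrt(876)) = 30.
Baby table (475^j mod 877 for j=0..29):
  0:1  1:475  2:236  3:721  4:445  5:18  6:657  7:740
  8:700  9:117  10:324  11:425  12:165  13:322  14:352  15:570
  16:634  17:339  18:534  19:197  20:613  21:11  22:840  23:842
  24:38  25:510  26:198  27:211  28:247  29:684
Giant step factor: 475^(-30) ≡ 400 (mod 877).
Scan 324·400^i mod 877 for i = 0, 1, …:
  i=0: 324
Match at i=0, j=10: x = 0·30 + 10 = 10.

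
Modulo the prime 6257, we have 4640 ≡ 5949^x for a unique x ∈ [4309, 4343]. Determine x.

4335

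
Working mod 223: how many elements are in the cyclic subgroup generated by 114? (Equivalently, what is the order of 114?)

The order of 114 must divide p − 1 = 222 = 2 · 3 · 37.
Divisors: 1, 2, 3, 6, 37, 74, 111, 222.
Check each in increasing order: 114^1 ≡ 114;  114^2 ≡ 62;  114^3 ≡ 155;  114^6 ≡ 164;  114^37 ≡ 40;  114^74 ≡ 39;  114^111 ≡ 222;  114^222 ≡ 1.
Smallest exponent giving 1 is 222.

222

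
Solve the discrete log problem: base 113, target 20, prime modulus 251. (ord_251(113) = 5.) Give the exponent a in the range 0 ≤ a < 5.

4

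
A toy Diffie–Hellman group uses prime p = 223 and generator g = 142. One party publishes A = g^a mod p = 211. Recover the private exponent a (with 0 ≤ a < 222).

118

Baby-step giant-step with m = ceil(sqrt(222)) = 15.
Baby table (142^j mod 223 for j=0..14):
  0:1  1:142  2:94  3:191  4:139  5:114  6:132  7:12
  8:143  9:13  10:62  11:107  12:30  13:23  14:144
Giant step factor: 142^(-15) ≡ 141 (mod 223).
Scan 211·141^i mod 223 for i = 0, 1, …:
  i=0: 211   i=1: 92   i=2: 38   i=3: 6
  i=4: 177   i=5: 204   i=6: 220   i=7: 23
Match at i=7, j=13: a = 7·15 + 13 = 118.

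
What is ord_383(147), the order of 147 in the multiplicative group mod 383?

The order of 147 must divide p − 1 = 382 = 2 · 191.
Divisors: 1, 2, 191, 382.
Check each in increasing order: 147^1 ≡ 147;  147^2 ≡ 161;  147^191 ≡ 1.
Smallest exponent giving 1 is 191.

191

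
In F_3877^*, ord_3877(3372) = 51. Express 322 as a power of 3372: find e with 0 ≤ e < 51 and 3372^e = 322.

Successive powers of 3372 modulo 3877:
  3372^0=1  3372^1=3372  3372^2=3020  3372^3=2438  3372^4=1696  3372^5=337
  3372^6=403  3372^7=1966  3372^8=3559  3372^9=1633  3372^10=1136  3372^11=116
  3372^12=3452  3372^13=1390  3372^14=3664  3372^15=2886  3372^16=322
So 3372^16 ≡ 322 (mod 3877), giving e = 16.

16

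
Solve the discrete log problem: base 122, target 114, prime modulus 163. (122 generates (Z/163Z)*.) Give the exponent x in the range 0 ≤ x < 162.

89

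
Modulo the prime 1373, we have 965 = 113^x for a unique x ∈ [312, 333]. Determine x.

Compute 113^312 mod 1373 = 1308, then multiply by 113 repeatedly:
  113^312=1308  113^313=893  113^314=680  113^315=1325  113^316=68
  113^317=819  113^318=556  113^319=1043  113^320=1154  113^321=1340
  113^322=390  113^323=134  113^324=39  113^325=288  113^326=965
Found 965 at exponent 326.

326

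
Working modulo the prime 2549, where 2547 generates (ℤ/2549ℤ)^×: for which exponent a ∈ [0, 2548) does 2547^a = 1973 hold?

1558

Baby-step giant-step with m = ceil(sqrt(2548)) = 51.
Baby table (2547^j mod 2549 for j=0..50):
  0:1  1:2547  2:4  3:2541  4:16  5:2517  6:64  7:2421
  8:256  9:2037  10:1024  11:501  12:1547  13:2004  14:1090  15:369
  16:1811  17:1476  18:2146  19:806  20:937  21:675  22:1199  23:151
  24:2247  25:604  26:1341  27:2416  28:266  29:2017  30:1064  31:421
  32:1707  33:1684  34:1730  35:1638  36:1822  37:1454  38:2190  39:718
  40:1113  41:323  42:1903  43:1292  44:2514  45:70  46:2409  47:280
  48:1989  49:1120  50:309
Giant step factor: 2547^(-51) ≡ 1258 (mod 2549).
Scan 1973·1258^i mod 2549 for i = 0, 1, …:
  i=0: 1973   i=1: 1857   i=2: 1222   i=3: 229
  i=4: 45   i=5: 532   i=6: 1418   i=7: 2093
  i=8: 2426   i=9: 755     …   i=29: 1297
  i=30: 266
Match at i=30, j=28: a = 30·51 + 28 = 1558.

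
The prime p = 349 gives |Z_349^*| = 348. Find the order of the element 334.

The order of 334 must divide p − 1 = 348 = 2^2 · 3 · 29.
Divisors: 1, 2, 3, 4, 6, 12, 29, 58, 87, 116, 174, 348.
Check each in increasing order: 334^1 ≡ 334;  334^2 ≡ 225;  334^3 ≡ 115;  334^4 ≡ 20;  334^6 ≡ 312;  334^12 ≡ 322;  334^29 ≡ 123;  334^58 ≡ 122;  334^87 ≡ 348;  334^116 ≡ 226;  334^174 ≡ 1.
Smallest exponent giving 1 is 174.

174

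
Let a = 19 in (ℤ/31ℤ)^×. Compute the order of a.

The order of 19 must divide p − 1 = 30 = 2 · 3 · 5.
Divisors: 1, 2, 3, 5, 6, 10, 15, 30.
Check each in increasing order: 19^1 ≡ 19;  19^2 ≡ 20;  19^3 ≡ 8;  19^5 ≡ 5;  19^6 ≡ 2;  19^10 ≡ 25;  19^15 ≡ 1.
Smallest exponent giving 1 is 15.

15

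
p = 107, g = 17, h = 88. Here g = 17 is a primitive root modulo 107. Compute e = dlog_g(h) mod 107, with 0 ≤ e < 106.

Baby-step giant-step with m = ceil(sqrt(106)) = 11.
Baby table (17^j mod 107 for j=0..10):
  0:1  1:17  2:75  3:98  4:61  5:74  6:81  7:93
  8:83  9:20  10:19
Giant step factor: 17^(-11) ≡ 54 (mod 107).
Scan 88·54^i mod 107 for i = 0, 1, …:
  i=0: 88   i=1: 44   i=2: 22   i=3: 11
  i=4: 59   i=5: 83
Match at i=5, j=8: e = 5·11 + 8 = 63.

63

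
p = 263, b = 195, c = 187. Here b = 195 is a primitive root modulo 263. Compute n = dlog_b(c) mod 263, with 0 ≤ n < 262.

42

Baby-step giant-step with m = ceil(sqrt(262)) = 17.
Baby table (195^j mod 263 for j=0..16):
  0:1  1:195  2:153  3:116  4:2  5:127  6:43  7:232
  8:4  9:254  10:86  11:201  12:8  13:245  14:172  15:139
  16:16
Giant step factor: 195^(-17) ≡ 168 (mod 263).
Scan 187·168^i mod 263 for i = 0, 1, …:
  i=0: 187   i=1: 119   i=2: 4
Match at i=2, j=8: n = 2·17 + 8 = 42.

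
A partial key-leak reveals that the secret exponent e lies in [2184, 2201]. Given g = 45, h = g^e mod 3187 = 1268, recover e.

2191

Compute 45^2184 mod 3187 = 17, then multiply by 45 repeatedly:
  45^2184=17  45^2185=765  45^2186=2555  45^2187=243  45^2188=1374
  45^2189=1277  45^2190=99  45^2191=1268
Found 1268 at exponent 2191.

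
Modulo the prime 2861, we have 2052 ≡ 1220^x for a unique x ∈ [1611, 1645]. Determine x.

Compute 1220^1611 mod 2861 = 1006, then multiply by 1220 repeatedly:
  1220^1611=1006  1220^1612=2812  1220^1613=301  1220^1614=1012  1220^1615=1549
  1220^1616=1520  1220^1617=472  1220^1618=779  1220^1619=528  1220^1620=435
  1220^1621=1415  1220^1622=1117  1220^1623=904  1220^1624=1395  1220^1625=2466
  1220^1626=1609  1220^1627=334  1220^1628=1218  1220^1629=1101  1220^1630=1411
  1220^1631=1959  1220^1632=1045  1220^1633=1755  1220^1634=1072  1220^1635=363
  1220^1636=2266  1220^1637=794  1220^1638=1662  1220^1639=2052
Found 2052 at exponent 1639.

1639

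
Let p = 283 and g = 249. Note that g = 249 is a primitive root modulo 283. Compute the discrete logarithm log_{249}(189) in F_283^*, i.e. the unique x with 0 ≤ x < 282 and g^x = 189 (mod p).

223

Baby-step giant-step with m = ceil(sqrt(282)) = 17.
Baby table (249^j mod 283 for j=0..16):
  0:1  1:249  2:24  3:33  4:10  5:226  6:240  7:47
  8:100  9:279  10:136  11:187  12:151  13:243  14:228  15:172
  16:95
Giant step factor: 249^(-17) ≡ 104 (mod 283).
Scan 189·104^i mod 283 for i = 0, 1, …:
  i=0: 189   i=1: 129   i=2: 115   i=3: 74
  i=4: 55   i=5: 60   i=6: 14   i=7: 41
  i=8: 19   i=9: 278   i=10: 46   i=11: 256
  i=12: 22   i=13: 24
Match at i=13, j=2: x = 13·17 + 2 = 223.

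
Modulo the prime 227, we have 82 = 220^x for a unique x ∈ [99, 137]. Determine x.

Compute 220^99 mod 227 = 137, then multiply by 220 repeatedly:
  220^99=137  220^100=176  220^101=130  220^102=225  220^103=14
  220^104=129  220^105=5  220^106=192  220^107=18  220^108=101
  220^109=201  220^110=182  220^111=88  220^112=65  220^113=226
  220^114=7  220^115=178  220^116=116  220^117=96  220^118=9
  220^119=164  220^120=214  220^121=91  220^122=44  220^123=146
  220^124=113  220^125=117  220^126=89  220^127=58  220^128=48
  220^129=118  220^130=82
Found 82 at exponent 130.

130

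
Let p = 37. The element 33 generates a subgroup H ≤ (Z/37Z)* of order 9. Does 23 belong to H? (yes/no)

23 ∈ ⟨33⟩ iff 23^9 ≡ 1 (mod 37), since |⟨33⟩| = 9.
23^9 mod 37 = 6.
Since 6 ≠ 1, 23 does not lie in the subgroup.

no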